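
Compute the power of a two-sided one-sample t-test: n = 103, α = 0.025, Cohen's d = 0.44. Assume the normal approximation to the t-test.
Power ≈ 0.99

Power calculation (one-sample t-test, normal approximation):
z_β = d · √n - z_{α/2}
z_β = 0.44 · √103 - 2.241
z_β = 0.44 · 10.149 - 2.241
z_β = 2.224

Power = Φ(z_β) = Φ(2.224) ≈ 0.987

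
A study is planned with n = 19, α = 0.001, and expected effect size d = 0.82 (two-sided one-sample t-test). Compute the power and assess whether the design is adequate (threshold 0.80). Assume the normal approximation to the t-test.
Power ≈ 0.61; the study is underpowered (power < 0.80)

Power calculation (one-sample t-test, normal approximation):
z_β = d · √n - z_{α/2}
z_β = 0.82 · √19 - 3.291
z_β = 0.82 · 4.359 - 3.291
z_β = 0.284

Power = Φ(z_β) = Φ(0.284) ≈ 0.612

Effect size d = 0.82 is large by Cohen's convention (0.2/0.5/0.8).

Threshold: power ≥ 0.80 is conventionally adequate.
Power ≈ 0.61 → the study is underpowered (power < 0.80).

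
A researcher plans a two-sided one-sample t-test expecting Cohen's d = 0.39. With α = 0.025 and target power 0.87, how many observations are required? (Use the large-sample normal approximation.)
n = 75

Sample size formula (one-sample t-test, normal approximation):
n = ((z_{α/2} + z_β) / d)²

z_{α/2} = 2.241 (for α = 0.025, two-sided)
z_β = 1.126 (for power = 0.87)
d = 0.39

n = ((2.241 + 1.126) / 0.39)²
n = (8.633)²
n ≈ 74.53
Round up to the next whole number: n = 75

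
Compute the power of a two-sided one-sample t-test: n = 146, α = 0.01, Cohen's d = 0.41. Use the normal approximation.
Power ≈ 0.99

Power calculation (one-sample t-test, normal approximation):
z_β = d · √n - z_{α/2}
z_β = 0.41 · √146 - 2.576
z_β = 0.41 · 12.083 - 2.576
z_β = 2.378

Power = Φ(z_β) = Φ(2.378) ≈ 0.991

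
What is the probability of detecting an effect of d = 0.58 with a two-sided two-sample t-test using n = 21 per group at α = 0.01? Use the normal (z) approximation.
Power ≈ 0.24

Power calculation (two-sample t-test, normal approximation):
z_β = d · √(n/2) - z_{α/2}
z_β = 0.58 · √(21/2) - 2.576
z_β = 0.58 · 3.240 - 2.576
z_β = -0.696

Power = Φ(z_β) = Φ(-0.696) ≈ 0.243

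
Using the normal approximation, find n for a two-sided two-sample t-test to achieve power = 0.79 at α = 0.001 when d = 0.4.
n = 210 per group

Sample size formula (two-sample t-test, normal approximation):
n = 2 · ((z_{α/2} + z_β) / d)²

z_{α/2} = 3.291 (for α = 0.001, two-sided)
z_β = 0.806 (for power = 0.79)
d = 0.4

n = 2 · ((3.291 + 0.806) / 0.4)²
n = 2 · (10.243)²
n ≈ 209.84
Round up to the next whole number: n = 210 per group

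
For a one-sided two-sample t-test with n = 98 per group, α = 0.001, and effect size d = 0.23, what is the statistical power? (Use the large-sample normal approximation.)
Power ≈ 0.07

Power calculation (two-sample t-test, normal approximation):
z_β = d · √(n/2) - z_α
z_β = 0.23 · √(98/2) - 3.090
z_β = 0.23 · 7.000 - 3.090
z_β = -1.480

Power = Φ(z_β) = Φ(-1.480) ≈ 0.069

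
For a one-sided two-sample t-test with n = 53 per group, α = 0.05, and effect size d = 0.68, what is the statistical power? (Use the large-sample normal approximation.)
Power ≈ 0.97

Power calculation (two-sample t-test, normal approximation):
z_β = d · √(n/2) - z_α
z_β = 0.68 · √(53/2) - 1.645
z_β = 0.68 · 5.148 - 1.645
z_β = 1.856

Power = Φ(z_β) = Φ(1.856) ≈ 0.968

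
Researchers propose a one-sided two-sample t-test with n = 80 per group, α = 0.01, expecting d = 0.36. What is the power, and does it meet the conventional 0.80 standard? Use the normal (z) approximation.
Power ≈ 0.48; the study is underpowered (power < 0.80)

Power calculation (two-sample t-test, normal approximation):
z_β = d · √(n/2) - z_α
z_β = 0.36 · √(80/2) - 2.326
z_β = 0.36 · 6.325 - 2.326
z_β = -0.050

Power = Φ(z_β) = Φ(-0.050) ≈ 0.480

Effect size d = 0.36 is small by Cohen's convention (0.2/0.5/0.8).

Threshold: power ≥ 0.80 is conventionally adequate.
Power ≈ 0.48 → the study is underpowered (power < 0.80).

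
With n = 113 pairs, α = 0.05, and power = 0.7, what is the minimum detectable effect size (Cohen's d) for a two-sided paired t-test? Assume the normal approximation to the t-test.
d ≈ 0.23

Minimum detectable effect (paired t-test, normal approximation):
d = (z_{α/2} + z_β) / √n
d = (1.960 + 0.524) / √113
d = 2.484 / 10.630
d ≈ 0.23

By Cohen's convention (0.2 small / 0.5 medium / 0.8 large): small effect.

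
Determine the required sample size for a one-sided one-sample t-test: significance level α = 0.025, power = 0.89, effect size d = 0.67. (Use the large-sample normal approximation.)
n = 23

Sample size formula (one-sample t-test, normal approximation):
n = ((z_α + z_β) / d)²

z_α = 1.960 (for α = 0.025, one-sided)
z_β = 1.227 (for power = 0.89)
d = 0.67

n = ((1.960 + 1.227) / 0.67)²
n = (4.757)²
n ≈ 22.63
Round up to the next whole number: n = 23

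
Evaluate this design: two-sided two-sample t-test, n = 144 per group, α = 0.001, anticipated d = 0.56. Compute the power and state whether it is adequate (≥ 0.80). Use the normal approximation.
Power ≈ 0.93; the study is adequately powered (power ≥ 0.80)

Power calculation (two-sample t-test, normal approximation):
z_β = d · √(n/2) - z_{α/2}
z_β = 0.56 · √(144/2) - 3.291
z_β = 0.56 · 8.485 - 3.291
z_β = 1.461

Power = Φ(z_β) = Φ(1.461) ≈ 0.928

Effect size d = 0.56 is medium by Cohen's convention (0.2/0.5/0.8).

Threshold: power ≥ 0.80 is conventionally adequate.
Power ≈ 0.93 → the study is adequately powered (power ≥ 0.80).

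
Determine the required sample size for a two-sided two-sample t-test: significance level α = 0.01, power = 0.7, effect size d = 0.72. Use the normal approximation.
n = 38 per group

Sample size formula (two-sample t-test, normal approximation):
n = 2 · ((z_{α/2} + z_β) / d)²

z_{α/2} = 2.576 (for α = 0.01, two-sided)
z_β = 0.524 (for power = 0.7)
d = 0.72

n = 2 · ((2.576 + 0.524) / 0.72)²
n = 2 · (4.306)²
n ≈ 37.08
Round up to the next whole number: n = 38 per group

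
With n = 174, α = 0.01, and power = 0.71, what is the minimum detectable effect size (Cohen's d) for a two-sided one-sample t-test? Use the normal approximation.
d ≈ 0.24

Minimum detectable effect (one-sample t-test, normal approximation):
d = (z_{α/2} + z_β) / √n
d = (2.576 + 0.553) / √174
d = 3.129 / 13.191
d ≈ 0.24

By Cohen's convention (0.2 small / 0.5 medium / 0.8 large): small effect.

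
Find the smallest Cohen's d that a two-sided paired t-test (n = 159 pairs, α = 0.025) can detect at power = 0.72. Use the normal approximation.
d ≈ 0.22

Minimum detectable effect (paired t-test, normal approximation):
d = (z_{α/2} + z_β) / √n
d = (2.241 + 0.583) / √159
d = 2.824 / 12.610
d ≈ 0.22

By Cohen's convention (0.2 small / 0.5 medium / 0.8 large): small effect.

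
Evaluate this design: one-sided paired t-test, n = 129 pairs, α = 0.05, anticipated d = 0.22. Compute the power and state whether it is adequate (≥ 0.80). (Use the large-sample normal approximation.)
Power ≈ 0.80; the study is adequately powered (power ≥ 0.80)

Power calculation (paired t-test, normal approximation):
z_β = d · √n - z_α
z_β = 0.22 · √129 - 1.645
z_β = 0.22 · 11.358 - 1.645
z_β = 0.854

Power = Φ(z_β) = Φ(0.854) ≈ 0.803

Effect size d = 0.22 is small by Cohen's convention (0.2/0.5/0.8).

Threshold: power ≥ 0.80 is conventionally adequate.
Power ≈ 0.80 → the study is adequately powered (power ≥ 0.80).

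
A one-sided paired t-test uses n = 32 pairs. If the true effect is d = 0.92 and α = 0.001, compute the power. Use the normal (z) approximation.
Power ≈ 0.98

Power calculation (paired t-test, normal approximation):
z_β = d · √n - z_α
z_β = 0.92 · √32 - 3.090
z_β = 0.92 · 5.657 - 3.090
z_β = 2.114

Power = Φ(z_β) = Φ(2.114) ≈ 0.983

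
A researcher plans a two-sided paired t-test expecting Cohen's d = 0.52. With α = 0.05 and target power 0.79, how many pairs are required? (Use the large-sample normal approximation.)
n = 29 pairs

Sample size formula (paired t-test, normal approximation):
n = ((z_{α/2} + z_β) / d)²

z_{α/2} = 1.960 (for α = 0.05, two-sided)
z_β = 0.806 (for power = 0.79)
d = 0.52

n = ((1.960 + 0.806) / 0.52)²
n = (5.319)²
n ≈ 28.29
Round up to the next whole number: n = 29 pairs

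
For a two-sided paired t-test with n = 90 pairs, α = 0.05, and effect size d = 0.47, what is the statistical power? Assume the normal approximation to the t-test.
Power ≈ 0.99

Power calculation (paired t-test, normal approximation):
z_β = d · √n - z_{α/2}
z_β = 0.47 · √90 - 1.960
z_β = 0.47 · 9.487 - 1.960
z_β = 2.499

Power = Φ(z_β) = Φ(2.499) ≈ 0.994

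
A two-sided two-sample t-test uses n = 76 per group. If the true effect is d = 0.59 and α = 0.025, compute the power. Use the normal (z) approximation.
Power ≈ 0.92

Power calculation (two-sample t-test, normal approximation):
z_β = d · √(n/2) - z_{α/2}
z_β = 0.59 · √(76/2) - 2.241
z_β = 0.59 · 6.164 - 2.241
z_β = 1.396

Power = Φ(z_β) = Φ(1.396) ≈ 0.919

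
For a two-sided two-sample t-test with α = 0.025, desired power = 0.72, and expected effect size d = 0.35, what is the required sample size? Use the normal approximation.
n = 131 per group

Sample size formula (two-sample t-test, normal approximation):
n = 2 · ((z_{α/2} + z_β) / d)²

z_{α/2} = 2.241 (for α = 0.025, two-sided)
z_β = 0.583 (for power = 0.72)
d = 0.35

n = 2 · ((2.241 + 0.583) / 0.35)²
n = 2 · (8.069)²
n ≈ 130.22
Round up to the next whole number: n = 131 per group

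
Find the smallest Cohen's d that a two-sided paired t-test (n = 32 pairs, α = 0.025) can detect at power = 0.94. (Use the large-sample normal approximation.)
d ≈ 0.67

Minimum detectable effect (paired t-test, normal approximation):
d = (z_{α/2} + z_β) / √n
d = (2.241 + 1.555) / √32
d = 3.796 / 5.657
d ≈ 0.67

By Cohen's convention (0.2 small / 0.5 medium / 0.8 large): medium effect.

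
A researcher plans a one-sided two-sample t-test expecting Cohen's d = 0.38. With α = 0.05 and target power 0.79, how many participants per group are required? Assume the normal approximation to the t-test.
n = 84 per group

Sample size formula (two-sample t-test, normal approximation):
n = 2 · ((z_α + z_β) / d)²

z_α = 1.645 (for α = 0.05, one-sided)
z_β = 0.806 (for power = 0.79)
d = 0.38

n = 2 · ((1.645 + 0.806) / 0.38)²
n = 2 · (6.450)²
n ≈ 83.20
Round up to the next whole number: n = 84 per group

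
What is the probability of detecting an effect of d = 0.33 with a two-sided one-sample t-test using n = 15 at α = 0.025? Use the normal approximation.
Power ≈ 0.17

Power calculation (one-sample t-test, normal approximation):
z_β = d · √n - z_{α/2}
z_β = 0.33 · √15 - 2.241
z_β = 0.33 · 3.873 - 2.241
z_β = -0.963

Power = Φ(z_β) = Φ(-0.963) ≈ 0.168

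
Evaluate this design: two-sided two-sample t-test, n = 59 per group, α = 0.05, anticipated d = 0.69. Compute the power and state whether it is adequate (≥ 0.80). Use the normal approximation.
Power ≈ 0.96; the study is adequately powered (power ≥ 0.80)

Power calculation (two-sample t-test, normal approximation):
z_β = d · √(n/2) - z_{α/2}
z_β = 0.69 · √(59/2) - 1.960
z_β = 0.69 · 5.431 - 1.960
z_β = 1.788

Power = Φ(z_β) = Φ(1.788) ≈ 0.963

Effect size d = 0.69 is medium by Cohen's convention (0.2/0.5/0.8).

Threshold: power ≥ 0.80 is conventionally adequate.
Power ≈ 0.96 → the study is adequately powered (power ≥ 0.80).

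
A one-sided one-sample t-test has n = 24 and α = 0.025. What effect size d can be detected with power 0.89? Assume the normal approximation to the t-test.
d ≈ 0.65

Minimum detectable effect (one-sample t-test, normal approximation):
d = (z_α + z_β) / √n
d = (1.960 + 1.227) / √24
d = 3.186 / 4.899
d ≈ 0.65

By Cohen's convention (0.2 small / 0.5 medium / 0.8 large): medium effect.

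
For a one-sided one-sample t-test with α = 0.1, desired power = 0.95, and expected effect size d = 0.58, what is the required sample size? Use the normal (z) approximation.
n = 26

Sample size formula (one-sample t-test, normal approximation):
n = ((z_α + z_β) / d)²

z_α = 1.282 (for α = 0.1, one-sided)
z_β = 1.645 (for power = 0.95)
d = 0.58

n = ((1.282 + 1.645) / 0.58)²
n = (5.047)²
n ≈ 25.47
Round up to the next whole number: n = 26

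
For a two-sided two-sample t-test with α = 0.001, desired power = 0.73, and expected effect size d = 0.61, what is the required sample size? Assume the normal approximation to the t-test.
n = 82 per group

Sample size formula (two-sample t-test, normal approximation):
n = 2 · ((z_{α/2} + z_β) / d)²

z_{α/2} = 3.291 (for α = 0.001, two-sided)
z_β = 0.613 (for power = 0.73)
d = 0.61

n = 2 · ((3.291 + 0.613) / 0.61)²
n = 2 · (6.400)²
n ≈ 81.92
Round up to the next whole number: n = 82 per group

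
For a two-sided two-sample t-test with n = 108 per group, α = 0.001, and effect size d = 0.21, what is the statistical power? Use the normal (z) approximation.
Power ≈ 0.04

Power calculation (two-sample t-test, normal approximation):
z_β = d · √(n/2) - z_{α/2}
z_β = 0.21 · √(108/2) - 3.291
z_β = 0.21 · 7.348 - 3.291
z_β = -1.747

Power = Φ(z_β) = Φ(-1.747) ≈ 0.040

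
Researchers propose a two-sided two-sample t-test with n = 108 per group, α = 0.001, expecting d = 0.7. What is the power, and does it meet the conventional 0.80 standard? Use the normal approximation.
Power ≈ 0.97; the study is adequately powered (power ≥ 0.80)

Power calculation (two-sample t-test, normal approximation):
z_β = d · √(n/2) - z_{α/2}
z_β = 0.7 · √(108/2) - 3.291
z_β = 0.7 · 7.348 - 3.291
z_β = 1.853

Power = Φ(z_β) = Φ(1.853) ≈ 0.968

Effect size d = 0.7 is medium by Cohen's convention (0.2/0.5/0.8).

Threshold: power ≥ 0.80 is conventionally adequate.
Power ≈ 0.97 → the study is adequately powered (power ≥ 0.80).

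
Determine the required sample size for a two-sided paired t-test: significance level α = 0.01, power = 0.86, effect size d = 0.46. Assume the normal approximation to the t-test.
n = 64 pairs

Sample size formula (paired t-test, normal approximation):
n = ((z_{α/2} + z_β) / d)²

z_{α/2} = 2.576 (for α = 0.01, two-sided)
z_β = 1.080 (for power = 0.86)
d = 0.46

n = ((2.576 + 1.080) / 0.46)²
n = (7.948)²
n ≈ 63.17
Round up to the next whole number: n = 64 pairs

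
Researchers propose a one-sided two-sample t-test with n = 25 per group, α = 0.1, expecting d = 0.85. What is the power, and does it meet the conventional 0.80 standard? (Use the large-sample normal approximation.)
Power ≈ 0.96; the study is adequately powered (power ≥ 0.80)

Power calculation (two-sample t-test, normal approximation):
z_β = d · √(n/2) - z_α
z_β = 0.85 · √(25/2) - 1.282
z_β = 0.85 · 3.536 - 1.282
z_β = 1.724

Power = Φ(z_β) = Φ(1.724) ≈ 0.958

Effect size d = 0.85 is large by Cohen's convention (0.2/0.5/0.8).

Threshold: power ≥ 0.80 is conventionally adequate.
Power ≈ 0.96 → the study is adequately powered (power ≥ 0.80).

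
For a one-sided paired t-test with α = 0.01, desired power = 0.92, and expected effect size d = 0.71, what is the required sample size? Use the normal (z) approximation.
n = 28 pairs

Sample size formula (paired t-test, normal approximation):
n = ((z_α + z_β) / d)²

z_α = 2.326 (for α = 0.01, one-sided)
z_β = 1.405 (for power = 0.92)
d = 0.71

n = ((2.326 + 1.405) / 0.71)²
n = (5.255)²
n ≈ 27.62
Round up to the next whole number: n = 28 pairs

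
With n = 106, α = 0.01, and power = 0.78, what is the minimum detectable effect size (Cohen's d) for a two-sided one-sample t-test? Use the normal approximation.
d ≈ 0.33

Minimum detectable effect (one-sample t-test, normal approximation):
d = (z_{α/2} + z_β) / √n
d = (2.576 + 0.772) / √106
d = 3.348 / 10.296
d ≈ 0.33

By Cohen's convention (0.2 small / 0.5 medium / 0.8 large): small effect.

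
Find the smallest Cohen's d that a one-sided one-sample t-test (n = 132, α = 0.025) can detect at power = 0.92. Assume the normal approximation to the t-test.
d ≈ 0.29

Minimum detectable effect (one-sample t-test, normal approximation):
d = (z_α + z_β) / √n
d = (1.960 + 1.405) / √132
d = 3.365 / 11.489
d ≈ 0.29

By Cohen's convention (0.2 small / 0.5 medium / 0.8 large): small effect.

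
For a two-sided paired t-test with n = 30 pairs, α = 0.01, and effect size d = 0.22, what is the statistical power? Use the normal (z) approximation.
Power ≈ 0.09

Power calculation (paired t-test, normal approximation):
z_β = d · √n - z_{α/2}
z_β = 0.22 · √30 - 2.576
z_β = 0.22 · 5.477 - 2.576
z_β = -1.371

Power = Φ(z_β) = Φ(-1.371) ≈ 0.085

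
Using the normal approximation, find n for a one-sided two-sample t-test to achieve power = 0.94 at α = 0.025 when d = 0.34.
n = 214 per group

Sample size formula (two-sample t-test, normal approximation):
n = 2 · ((z_α + z_β) / d)²

z_α = 1.960 (for α = 0.025, one-sided)
z_β = 1.555 (for power = 0.94)
d = 0.34

n = 2 · ((1.960 + 1.555) / 0.34)²
n = 2 · (10.338)²
n ≈ 213.75
Round up to the next whole number: n = 214 per group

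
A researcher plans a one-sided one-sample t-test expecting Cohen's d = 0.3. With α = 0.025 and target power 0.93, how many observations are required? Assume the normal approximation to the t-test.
n = 132

Sample size formula (one-sample t-test, normal approximation):
n = ((z_α + z_β) / d)²

z_α = 1.960 (for α = 0.025, one-sided)
z_β = 1.476 (for power = 0.93)
d = 0.3

n = ((1.960 + 1.476) / 0.3)²
n = (11.453)²
n ≈ 131.17
Round up to the next whole number: n = 132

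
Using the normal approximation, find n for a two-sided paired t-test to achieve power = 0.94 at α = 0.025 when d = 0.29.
n = 172 pairs

Sample size formula (paired t-test, normal approximation):
n = ((z_{α/2} + z_β) / d)²

z_{α/2} = 2.241 (for α = 0.025, two-sided)
z_β = 1.555 (for power = 0.94)
d = 0.29

n = ((2.241 + 1.555) / 0.29)²
n = (13.090)²
n ≈ 171.35
Round up to the next whole number: n = 172 pairs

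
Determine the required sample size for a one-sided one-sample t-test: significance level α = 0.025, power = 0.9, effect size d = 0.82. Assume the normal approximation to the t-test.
n = 16

Sample size formula (one-sample t-test, normal approximation):
n = ((z_α + z_β) / d)²

z_α = 1.960 (for α = 0.025, one-sided)
z_β = 1.282 (for power = 0.9)
d = 0.82

n = ((1.960 + 1.282) / 0.82)²
n = (3.954)²
n ≈ 15.63
Round up to the next whole number: n = 16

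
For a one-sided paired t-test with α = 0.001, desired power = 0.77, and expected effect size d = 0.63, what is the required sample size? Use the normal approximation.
n = 37 pairs

Sample size formula (paired t-test, normal approximation):
n = ((z_α + z_β) / d)²

z_α = 3.090 (for α = 0.001, one-sided)
z_β = 0.739 (for power = 0.77)
d = 0.63

n = ((3.090 + 0.739) / 0.63)²
n = (6.078)²
n ≈ 36.94
Round up to the next whole number: n = 37 pairs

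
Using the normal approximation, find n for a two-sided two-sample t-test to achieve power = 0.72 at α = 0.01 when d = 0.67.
n = 45 per group

Sample size formula (two-sample t-test, normal approximation):
n = 2 · ((z_{α/2} + z_β) / d)²

z_{α/2} = 2.576 (for α = 0.01, two-sided)
z_β = 0.583 (for power = 0.72)
d = 0.67

n = 2 · ((2.576 + 0.583) / 0.67)²
n = 2 · (4.715)²
n ≈ 44.46
Round up to the next whole number: n = 45 per group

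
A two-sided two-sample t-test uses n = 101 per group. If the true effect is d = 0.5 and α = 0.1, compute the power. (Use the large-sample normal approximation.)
Power ≈ 0.97

Power calculation (two-sample t-test, normal approximation):
z_β = d · √(n/2) - z_{α/2}
z_β = 0.5 · √(101/2) - 1.645
z_β = 0.5 · 7.106 - 1.645
z_β = 1.908

Power = Φ(z_β) = Φ(1.908) ≈ 0.972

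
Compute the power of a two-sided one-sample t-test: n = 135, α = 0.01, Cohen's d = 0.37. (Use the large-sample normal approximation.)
Power ≈ 0.96

Power calculation (one-sample t-test, normal approximation):
z_β = d · √n - z_{α/2}
z_β = 0.37 · √135 - 2.576
z_β = 0.37 · 11.619 - 2.576
z_β = 1.723

Power = Φ(z_β) = Φ(1.723) ≈ 0.958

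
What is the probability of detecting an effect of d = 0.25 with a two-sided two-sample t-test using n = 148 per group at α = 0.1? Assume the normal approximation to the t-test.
Power ≈ 0.69

Power calculation (two-sample t-test, normal approximation):
z_β = d · √(n/2) - z_{α/2}
z_β = 0.25 · √(148/2) - 1.645
z_β = 0.25 · 8.602 - 1.645
z_β = 0.506

Power = Φ(z_β) = Φ(0.506) ≈ 0.693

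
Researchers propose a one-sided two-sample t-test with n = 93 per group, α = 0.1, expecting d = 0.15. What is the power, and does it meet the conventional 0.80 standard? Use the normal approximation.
Power ≈ 0.40; the study is underpowered (power < 0.80)

Power calculation (two-sample t-test, normal approximation):
z_β = d · √(n/2) - z_α
z_β = 0.15 · √(93/2) - 1.282
z_β = 0.15 · 6.819 - 1.282
z_β = -0.259

Power = Φ(z_β) = Φ(-0.259) ≈ 0.398

Effect size d = 0.15 is very small by Cohen's convention (0.2/0.5/0.8).

Threshold: power ≥ 0.80 is conventionally adequate.
Power ≈ 0.40 → the study is underpowered (power < 0.80).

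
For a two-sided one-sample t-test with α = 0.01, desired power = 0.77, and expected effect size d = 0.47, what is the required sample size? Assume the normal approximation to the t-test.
n = 50

Sample size formula (one-sample t-test, normal approximation):
n = ((z_{α/2} + z_β) / d)²

z_{α/2} = 2.576 (for α = 0.01, two-sided)
z_β = 0.739 (for power = 0.77)
d = 0.47

n = ((2.576 + 0.739) / 0.47)²
n = (7.053)²
n ≈ 49.74
Round up to the next whole number: n = 50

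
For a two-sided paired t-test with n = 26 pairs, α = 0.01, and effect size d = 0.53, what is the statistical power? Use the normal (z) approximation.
Power ≈ 0.55

Power calculation (paired t-test, normal approximation):
z_β = d · √n - z_{α/2}
z_β = 0.53 · √26 - 2.576
z_β = 0.53 · 5.099 - 2.576
z_β = 0.127

Power = Φ(z_β) = Φ(0.127) ≈ 0.550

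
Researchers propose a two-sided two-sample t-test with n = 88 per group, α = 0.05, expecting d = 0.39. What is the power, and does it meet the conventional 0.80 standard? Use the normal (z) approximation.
Power ≈ 0.73; the study is underpowered (power < 0.80)

Power calculation (two-sample t-test, normal approximation):
z_β = d · √(n/2) - z_{α/2}
z_β = 0.39 · √(88/2) - 1.960
z_β = 0.39 · 6.633 - 1.960
z_β = 0.627

Power = Φ(z_β) = Φ(0.627) ≈ 0.735

Effect size d = 0.39 is small by Cohen's convention (0.2/0.5/0.8).

Threshold: power ≥ 0.80 is conventionally adequate.
Power ≈ 0.73 → the study is underpowered (power < 0.80).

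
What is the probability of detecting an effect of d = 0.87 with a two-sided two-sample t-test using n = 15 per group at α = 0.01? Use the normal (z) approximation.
Power ≈ 0.42

Power calculation (two-sample t-test, normal approximation):
z_β = d · √(n/2) - z_{α/2}
z_β = 0.87 · √(15/2) - 2.576
z_β = 0.87 · 2.739 - 2.576
z_β = -0.193

Power = Φ(z_β) = Φ(-0.193) ≈ 0.423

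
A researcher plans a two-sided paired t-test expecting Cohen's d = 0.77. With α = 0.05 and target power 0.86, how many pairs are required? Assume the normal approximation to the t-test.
n = 16 pairs

Sample size formula (paired t-test, normal approximation):
n = ((z_{α/2} + z_β) / d)²

z_{α/2} = 1.960 (for α = 0.05, two-sided)
z_β = 1.080 (for power = 0.86)
d = 0.77

n = ((1.960 + 1.080) / 0.77)²
n = (3.948)²
n ≈ 15.59
Round up to the next whole number: n = 16 pairs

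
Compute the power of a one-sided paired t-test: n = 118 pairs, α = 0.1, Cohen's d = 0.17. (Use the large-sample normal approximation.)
Power ≈ 0.71

Power calculation (paired t-test, normal approximation):
z_β = d · √n - z_α
z_β = 0.17 · √118 - 1.282
z_β = 0.17 · 10.863 - 1.282
z_β = 0.565

Power = Φ(z_β) = Φ(0.565) ≈ 0.714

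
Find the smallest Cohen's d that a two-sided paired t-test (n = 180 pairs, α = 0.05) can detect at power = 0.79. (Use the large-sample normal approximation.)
d ≈ 0.21

Minimum detectable effect (paired t-test, normal approximation):
d = (z_{α/2} + z_β) / √n
d = (1.960 + 0.806) / √180
d = 2.766 / 13.416
d ≈ 0.21

By Cohen's convention (0.2 small / 0.5 medium / 0.8 large): small effect.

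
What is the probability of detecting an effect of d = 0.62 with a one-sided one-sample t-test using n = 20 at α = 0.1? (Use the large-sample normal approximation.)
Power ≈ 0.93

Power calculation (one-sample t-test, normal approximation):
z_β = d · √n - z_α
z_β = 0.62 · √20 - 1.282
z_β = 0.62 · 4.472 - 1.282
z_β = 1.491

Power = Φ(z_β) = Φ(1.491) ≈ 0.932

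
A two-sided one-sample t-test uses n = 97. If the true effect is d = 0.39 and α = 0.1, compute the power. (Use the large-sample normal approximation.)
Power ≈ 0.99

Power calculation (one-sample t-test, normal approximation):
z_β = d · √n - z_{α/2}
z_β = 0.39 · √97 - 1.645
z_β = 0.39 · 9.849 - 1.645
z_β = 2.196

Power = Φ(z_β) = Φ(2.196) ≈ 0.986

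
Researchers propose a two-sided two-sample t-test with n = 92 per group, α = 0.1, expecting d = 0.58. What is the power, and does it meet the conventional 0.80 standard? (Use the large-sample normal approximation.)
Power ≈ 0.99; the study is adequately powered (power ≥ 0.80)

Power calculation (two-sample t-test, normal approximation):
z_β = d · √(n/2) - z_{α/2}
z_β = 0.58 · √(92/2) - 1.645
z_β = 0.58 · 6.782 - 1.645
z_β = 2.289

Power = Φ(z_β) = Φ(2.289) ≈ 0.989

Effect size d = 0.58 is medium by Cohen's convention (0.2/0.5/0.8).

Threshold: power ≥ 0.80 is conventionally adequate.
Power ≈ 0.99 → the study is adequately powered (power ≥ 0.80).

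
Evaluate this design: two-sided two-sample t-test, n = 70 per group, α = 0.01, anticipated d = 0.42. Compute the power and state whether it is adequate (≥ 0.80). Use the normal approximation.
Power ≈ 0.46; the study is underpowered (power < 0.80)

Power calculation (two-sample t-test, normal approximation):
z_β = d · √(n/2) - z_{α/2}
z_β = 0.42 · √(70/2) - 2.576
z_β = 0.42 · 5.916 - 2.576
z_β = -0.091

Power = Φ(z_β) = Φ(-0.091) ≈ 0.464

Effect size d = 0.42 is small by Cohen's convention (0.2/0.5/0.8).

Threshold: power ≥ 0.80 is conventionally adequate.
Power ≈ 0.46 → the study is underpowered (power < 0.80).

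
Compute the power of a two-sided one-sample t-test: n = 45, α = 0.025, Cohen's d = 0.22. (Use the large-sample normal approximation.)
Power ≈ 0.22

Power calculation (one-sample t-test, normal approximation):
z_β = d · √n - z_{α/2}
z_β = 0.22 · √45 - 2.241
z_β = 0.22 · 6.708 - 2.241
z_β = -0.766

Power = Φ(z_β) = Φ(-0.766) ≈ 0.222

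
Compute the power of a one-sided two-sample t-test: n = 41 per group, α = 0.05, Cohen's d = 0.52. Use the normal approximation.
Power ≈ 0.76

Power calculation (two-sample t-test, normal approximation):
z_β = d · √(n/2) - z_α
z_β = 0.52 · √(41/2) - 1.645
z_β = 0.52 · 4.528 - 1.645
z_β = 0.710

Power = Φ(z_β) = Φ(0.710) ≈ 0.761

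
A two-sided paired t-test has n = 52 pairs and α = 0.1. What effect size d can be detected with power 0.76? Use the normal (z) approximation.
d ≈ 0.33

Minimum detectable effect (paired t-test, normal approximation):
d = (z_{α/2} + z_β) / √n
d = (1.645 + 0.706) / √52
d = 2.351 / 7.211
d ≈ 0.33

By Cohen's convention (0.2 small / 0.5 medium / 0.8 large): small effect.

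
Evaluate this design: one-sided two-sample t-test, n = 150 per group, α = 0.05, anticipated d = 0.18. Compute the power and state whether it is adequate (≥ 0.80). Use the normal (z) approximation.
Power ≈ 0.47; the study is underpowered (power < 0.80)

Power calculation (two-sample t-test, normal approximation):
z_β = d · √(n/2) - z_α
z_β = 0.18 · √(150/2) - 1.645
z_β = 0.18 · 8.660 - 1.645
z_β = -0.086

Power = Φ(z_β) = Φ(-0.086) ≈ 0.466

Effect size d = 0.18 is very small by Cohen's convention (0.2/0.5/0.8).

Threshold: power ≥ 0.80 is conventionally adequate.
Power ≈ 0.47 → the study is underpowered (power < 0.80).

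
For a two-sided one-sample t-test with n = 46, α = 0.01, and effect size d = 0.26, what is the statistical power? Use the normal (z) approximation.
Power ≈ 0.21

Power calculation (one-sample t-test, normal approximation):
z_β = d · √n - z_{α/2}
z_β = 0.26 · √46 - 2.576
z_β = 0.26 · 6.782 - 2.576
z_β = -0.812

Power = Φ(z_β) = Φ(-0.812) ≈ 0.208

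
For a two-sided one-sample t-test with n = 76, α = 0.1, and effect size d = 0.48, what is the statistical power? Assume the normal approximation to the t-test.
Power ≈ 0.99

Power calculation (one-sample t-test, normal approximation):
z_β = d · √n - z_{α/2}
z_β = 0.48 · √76 - 1.645
z_β = 0.48 · 8.718 - 1.645
z_β = 2.540

Power = Φ(z_β) = Φ(2.540) ≈ 0.994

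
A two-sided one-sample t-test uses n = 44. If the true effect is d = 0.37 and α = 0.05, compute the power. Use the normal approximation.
Power ≈ 0.69

Power calculation (one-sample t-test, normal approximation):
z_β = d · √n - z_{α/2}
z_β = 0.37 · √44 - 1.960
z_β = 0.37 · 6.633 - 1.960
z_β = 0.494

Power = Φ(z_β) = Φ(0.494) ≈ 0.689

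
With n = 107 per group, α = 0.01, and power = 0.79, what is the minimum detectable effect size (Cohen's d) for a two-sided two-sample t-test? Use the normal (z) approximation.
d ≈ 0.46

Minimum detectable effect (two-sample t-test, normal approximation):
d = (z_{α/2} + z_β) / √(n/2)
d = (2.576 + 0.806) / √(107/2)
d = 3.382 / 7.314
d ≈ 0.46

By Cohen's convention (0.2 small / 0.5 medium / 0.8 large): small effect.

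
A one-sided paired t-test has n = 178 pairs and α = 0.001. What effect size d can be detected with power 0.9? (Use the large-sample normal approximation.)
d ≈ 0.33

Minimum detectable effect (paired t-test, normal approximation):
d = (z_α + z_β) / √n
d = (3.090 + 1.282) / √178
d = 4.372 / 13.342
d ≈ 0.33

By Cohen's convention (0.2 small / 0.5 medium / 0.8 large): small effect.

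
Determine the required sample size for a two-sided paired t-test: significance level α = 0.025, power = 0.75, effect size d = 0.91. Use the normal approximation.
n = 11 pairs

Sample size formula (paired t-test, normal approximation):
n = ((z_{α/2} + z_β) / d)²

z_{α/2} = 2.241 (for α = 0.025, two-sided)
z_β = 0.674 (for power = 0.75)
d = 0.91

n = ((2.241 + 0.674) / 0.91)²
n = (3.203)²
n ≈ 10.26
Round up to the next whole number: n = 11 pairs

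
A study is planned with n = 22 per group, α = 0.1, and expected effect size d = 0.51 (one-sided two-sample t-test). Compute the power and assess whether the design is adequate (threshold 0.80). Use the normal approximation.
Power ≈ 0.66; the study is underpowered (power < 0.80)

Power calculation (two-sample t-test, normal approximation):
z_β = d · √(n/2) - z_α
z_β = 0.51 · √(22/2) - 1.282
z_β = 0.51 · 3.317 - 1.282
z_β = 0.410

Power = Φ(z_β) = Φ(0.410) ≈ 0.659

Effect size d = 0.51 is medium by Cohen's convention (0.2/0.5/0.8).

Threshold: power ≥ 0.80 is conventionally adequate.
Power ≈ 0.66 → the study is underpowered (power < 0.80).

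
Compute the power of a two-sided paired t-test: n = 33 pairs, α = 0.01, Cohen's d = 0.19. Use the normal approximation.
Power ≈ 0.07

Power calculation (paired t-test, normal approximation):
z_β = d · √n - z_{α/2}
z_β = 0.19 · √33 - 2.576
z_β = 0.19 · 5.745 - 2.576
z_β = -1.484

Power = Φ(z_β) = Φ(-1.484) ≈ 0.069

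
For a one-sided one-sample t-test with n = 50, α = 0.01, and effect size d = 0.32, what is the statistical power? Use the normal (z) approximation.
Power ≈ 0.47

Power calculation (one-sample t-test, normal approximation):
z_β = d · √n - z_α
z_β = 0.32 · √50 - 2.326
z_β = 0.32 · 7.071 - 2.326
z_β = -0.064

Power = Φ(z_β) = Φ(-0.064) ≈ 0.475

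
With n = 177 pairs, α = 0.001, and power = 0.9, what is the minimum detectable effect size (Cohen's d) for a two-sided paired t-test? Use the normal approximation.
d ≈ 0.34

Minimum detectable effect (paired t-test, normal approximation):
d = (z_{α/2} + z_β) / √n
d = (3.291 + 1.282) / √177
d = 4.572 / 13.304
d ≈ 0.34

By Cohen's convention (0.2 small / 0.5 medium / 0.8 large): small effect.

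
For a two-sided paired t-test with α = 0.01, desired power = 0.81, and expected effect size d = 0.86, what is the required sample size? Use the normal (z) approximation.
n = 17 pairs

Sample size formula (paired t-test, normal approximation):
n = ((z_{α/2} + z_β) / d)²

z_{α/2} = 2.576 (for α = 0.01, two-sided)
z_β = 0.878 (for power = 0.81)
d = 0.86

n = ((2.576 + 0.878) / 0.86)²
n = (4.016)²
n ≈ 16.13
Round up to the next whole number: n = 17 pairs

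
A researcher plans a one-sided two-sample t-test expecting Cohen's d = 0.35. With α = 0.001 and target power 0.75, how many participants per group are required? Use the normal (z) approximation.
n = 232 per group

Sample size formula (two-sample t-test, normal approximation):
n = 2 · ((z_α + z_β) / d)²

z_α = 3.090 (for α = 0.001, one-sided)
z_β = 0.674 (for power = 0.75)
d = 0.35

n = 2 · ((3.090 + 0.674) / 0.35)²
n = 2 · (10.754)²
n ≈ 231.30
Round up to the next whole number: n = 232 per group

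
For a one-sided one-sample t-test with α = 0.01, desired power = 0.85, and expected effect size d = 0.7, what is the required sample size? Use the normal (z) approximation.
n = 24

Sample size formula (one-sample t-test, normal approximation):
n = ((z_α + z_β) / d)²

z_α = 2.326 (for α = 0.01, one-sided)
z_β = 1.036 (for power = 0.85)
d = 0.7

n = ((2.326 + 1.036) / 0.7)²
n = (4.803)²
n ≈ 23.07
Round up to the next whole number: n = 24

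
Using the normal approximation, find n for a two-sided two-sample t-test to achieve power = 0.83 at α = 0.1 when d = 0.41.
n = 81 per group

Sample size formula (two-sample t-test, normal approximation):
n = 2 · ((z_{α/2} + z_β) / d)²

z_{α/2} = 1.645 (for α = 0.1, two-sided)
z_β = 0.954 (for power = 0.83)
d = 0.41

n = 2 · ((1.645 + 0.954) / 0.41)²
n = 2 · (6.339)²
n ≈ 80.37
Round up to the next whole number: n = 81 per group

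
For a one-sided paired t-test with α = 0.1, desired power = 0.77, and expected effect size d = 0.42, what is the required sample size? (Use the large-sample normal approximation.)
n = 24 pairs

Sample size formula (paired t-test, normal approximation):
n = ((z_α + z_β) / d)²

z_α = 1.282 (for α = 0.1, one-sided)
z_β = 0.739 (for power = 0.77)
d = 0.42

n = ((1.282 + 0.739) / 0.42)²
n = (4.812)²
n ≈ 23.16
Round up to the next whole number: n = 24 pairs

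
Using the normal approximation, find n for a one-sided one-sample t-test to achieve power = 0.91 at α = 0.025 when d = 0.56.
n = 35

Sample size formula (one-sample t-test, normal approximation):
n = ((z_α + z_β) / d)²

z_α = 1.960 (for α = 0.025, one-sided)
z_β = 1.341 (for power = 0.91)
d = 0.56

n = ((1.960 + 1.341) / 0.56)²
n = (5.895)²
n ≈ 34.75
Round up to the next whole number: n = 35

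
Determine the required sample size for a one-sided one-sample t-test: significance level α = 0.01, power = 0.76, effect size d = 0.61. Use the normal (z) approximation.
n = 25

Sample size formula (one-sample t-test, normal approximation):
n = ((z_α + z_β) / d)²

z_α = 2.326 (for α = 0.01, one-sided)
z_β = 0.706 (for power = 0.76)
d = 0.61

n = ((2.326 + 0.706) / 0.61)²
n = (4.970)²
n ≈ 24.70
Round up to the next whole number: n = 25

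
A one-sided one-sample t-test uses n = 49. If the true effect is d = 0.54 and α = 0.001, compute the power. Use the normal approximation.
Power ≈ 0.75

Power calculation (one-sample t-test, normal approximation):
z_β = d · √n - z_α
z_β = 0.54 · √49 - 3.090
z_β = 0.54 · 7.000 - 3.090
z_β = 0.690

Power = Φ(z_β) = Φ(0.690) ≈ 0.755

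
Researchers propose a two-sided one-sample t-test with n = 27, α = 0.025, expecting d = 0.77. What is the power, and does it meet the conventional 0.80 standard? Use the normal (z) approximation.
Power ≈ 0.96; the study is adequately powered (power ≥ 0.80)

Power calculation (one-sample t-test, normal approximation):
z_β = d · √n - z_{α/2}
z_β = 0.77 · √27 - 2.241
z_β = 0.77 · 5.196 - 2.241
z_β = 1.760

Power = Φ(z_β) = Φ(1.760) ≈ 0.961

Effect size d = 0.77 is medium by Cohen's convention (0.2/0.5/0.8).

Threshold: power ≥ 0.80 is conventionally adequate.
Power ≈ 0.96 → the study is adequately powered (power ≥ 0.80).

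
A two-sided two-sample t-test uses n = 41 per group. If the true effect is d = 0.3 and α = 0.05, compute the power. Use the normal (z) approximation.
Power ≈ 0.27

Power calculation (two-sample t-test, normal approximation):
z_β = d · √(n/2) - z_{α/2}
z_β = 0.3 · √(41/2) - 1.960
z_β = 0.3 · 4.528 - 1.960
z_β = -0.602

Power = Φ(z_β) = Φ(-0.602) ≈ 0.274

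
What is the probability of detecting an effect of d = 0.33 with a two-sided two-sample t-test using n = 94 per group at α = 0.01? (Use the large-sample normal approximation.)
Power ≈ 0.38

Power calculation (two-sample t-test, normal approximation):
z_β = d · √(n/2) - z_{α/2}
z_β = 0.33 · √(94/2) - 2.576
z_β = 0.33 · 6.856 - 2.576
z_β = -0.313

Power = Φ(z_β) = Φ(-0.313) ≈ 0.377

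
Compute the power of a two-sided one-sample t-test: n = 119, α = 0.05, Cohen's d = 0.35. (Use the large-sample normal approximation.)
Power ≈ 0.97

Power calculation (one-sample t-test, normal approximation):
z_β = d · √n - z_{α/2}
z_β = 0.35 · √119 - 1.960
z_β = 0.35 · 10.909 - 1.960
z_β = 1.858

Power = Φ(z_β) = Φ(1.858) ≈ 0.968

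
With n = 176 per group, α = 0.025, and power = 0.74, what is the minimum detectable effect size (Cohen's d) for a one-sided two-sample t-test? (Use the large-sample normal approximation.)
d ≈ 0.28

Minimum detectable effect (two-sample t-test, normal approximation):
d = (z_α + z_β) / √(n/2)
d = (1.960 + 0.643) / √(176/2)
d = 2.603 / 9.381
d ≈ 0.28

By Cohen's convention (0.2 small / 0.5 medium / 0.8 large): small effect.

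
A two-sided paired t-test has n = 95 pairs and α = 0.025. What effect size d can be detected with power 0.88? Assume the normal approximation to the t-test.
d ≈ 0.35

Minimum detectable effect (paired t-test, normal approximation):
d = (z_{α/2} + z_β) / √n
d = (2.241 + 1.175) / √95
d = 3.416 / 9.747
d ≈ 0.35

By Cohen's convention (0.2 small / 0.5 medium / 0.8 large): small effect.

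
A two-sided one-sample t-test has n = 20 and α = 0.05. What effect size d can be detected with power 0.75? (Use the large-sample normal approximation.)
d ≈ 0.59

Minimum detectable effect (one-sample t-test, normal approximation):
d = (z_{α/2} + z_β) / √n
d = (1.960 + 0.674) / √20
d = 2.634 / 4.472
d ≈ 0.59

By Cohen's convention (0.2 small / 0.5 medium / 0.8 large): medium effect.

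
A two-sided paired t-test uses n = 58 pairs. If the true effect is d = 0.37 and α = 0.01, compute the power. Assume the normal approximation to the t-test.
Power ≈ 0.60

Power calculation (paired t-test, normal approximation):
z_β = d · √n - z_{α/2}
z_β = 0.37 · √58 - 2.576
z_β = 0.37 · 7.616 - 2.576
z_β = 0.242

Power = Φ(z_β) = Φ(0.242) ≈ 0.596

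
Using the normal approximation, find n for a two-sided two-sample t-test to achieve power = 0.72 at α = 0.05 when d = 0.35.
n = 106 per group

Sample size formula (two-sample t-test, normal approximation):
n = 2 · ((z_{α/2} + z_β) / d)²

z_{α/2} = 1.960 (for α = 0.05, two-sided)
z_β = 0.583 (for power = 0.72)
d = 0.35

n = 2 · ((1.960 + 0.583) / 0.35)²
n = 2 · (7.266)²
n ≈ 105.59
Round up to the next whole number: n = 106 per group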